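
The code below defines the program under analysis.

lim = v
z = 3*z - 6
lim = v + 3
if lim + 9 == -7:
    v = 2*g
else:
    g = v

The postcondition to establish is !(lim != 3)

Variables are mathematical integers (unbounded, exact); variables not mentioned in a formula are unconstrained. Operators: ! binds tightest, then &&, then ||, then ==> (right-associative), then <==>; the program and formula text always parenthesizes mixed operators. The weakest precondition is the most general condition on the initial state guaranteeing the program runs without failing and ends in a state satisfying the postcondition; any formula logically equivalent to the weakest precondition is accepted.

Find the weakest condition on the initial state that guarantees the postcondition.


Working backward. After the program, !(lim != 3) must hold.
Then branch requires !(lim != 3); else branch requires !(lim != 3).
Before the if: (lim == -16 ==> (!(lim != 3))) && ((!(lim == -16)) ==> (!(lim != 3)))
Before lim := v + 3: (v == -19 ==> (!(v != 0))) && ((!(v == -19)) ==> (!(v != 0)))
Before z := 3*z - 6: (v == -19 ==> (!(v != 0))) && ((!(v == -19)) ==> (!(v != 0)))
Before lim := v: (v == -19 ==> (!(v != 0))) && ((!(v == -19)) ==> (!(v != 0)))
Answer: WP = (v == -19 ==> (!(v != 0))) && ((!(v == -19)) ==> (!(v != 0)))


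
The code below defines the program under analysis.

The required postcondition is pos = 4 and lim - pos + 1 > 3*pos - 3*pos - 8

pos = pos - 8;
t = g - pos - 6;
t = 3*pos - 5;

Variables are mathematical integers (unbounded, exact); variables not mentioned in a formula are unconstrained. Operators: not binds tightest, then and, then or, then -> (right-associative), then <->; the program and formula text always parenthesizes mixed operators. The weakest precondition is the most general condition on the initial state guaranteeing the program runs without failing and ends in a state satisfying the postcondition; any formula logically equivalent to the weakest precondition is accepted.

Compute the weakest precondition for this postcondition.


Working backward. After the program, the postcondition pos = 4 and lim - pos + 1 > 3*pos - 3*pos - 8 must hold; in canonical form it is pos = 4 and lim > pos - 9.
Before t := 3*pos - 5: pos = 4 and lim > pos - 9
Before t := g - pos - 6: pos = 4 and lim > pos - 9
Before pos := pos - 8: pos = 12 and lim > pos - 17
Answer: WP = pos = 12 and lim > pos - 17


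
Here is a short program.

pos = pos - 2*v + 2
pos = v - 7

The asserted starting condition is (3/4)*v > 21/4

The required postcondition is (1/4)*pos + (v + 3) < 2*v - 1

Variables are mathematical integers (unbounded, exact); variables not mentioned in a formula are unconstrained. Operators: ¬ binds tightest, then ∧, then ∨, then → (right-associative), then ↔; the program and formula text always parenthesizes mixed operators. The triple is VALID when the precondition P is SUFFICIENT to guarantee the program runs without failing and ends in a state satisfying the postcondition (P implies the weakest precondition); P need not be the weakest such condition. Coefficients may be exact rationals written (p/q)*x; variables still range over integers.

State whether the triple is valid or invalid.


Working backward. After the program, the postcondition (1/4)*pos + (v + 3) < 2*v - 1 must hold; in canonical form it is (1/4)*pos < v - 4.
Before pos := v - 7: (3/4)*v > 9/4
Before pos := pos - 2*v + 2: (3/4)*v > 9/4
The weakest precondition is (3/4)*v > 9/4.
Check whether (3/4)*v > 21/4 implies it.
Every state satisfying the precondition satisfies the weakest precondition: the implication holds.
Answer: valid


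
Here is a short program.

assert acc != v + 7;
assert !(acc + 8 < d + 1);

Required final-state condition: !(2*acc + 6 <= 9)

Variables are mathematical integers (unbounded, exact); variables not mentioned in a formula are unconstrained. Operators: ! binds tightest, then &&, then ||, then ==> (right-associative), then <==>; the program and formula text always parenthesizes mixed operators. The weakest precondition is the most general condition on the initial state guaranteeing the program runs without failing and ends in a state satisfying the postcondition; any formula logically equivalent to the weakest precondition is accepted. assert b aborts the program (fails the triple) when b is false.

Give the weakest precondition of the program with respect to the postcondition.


Working backward. After the program, the postcondition !(2*acc + 6 <= 9) must hold; in canonical form it is !(2*acc <= 3).
Before assert !(acc + 8 < d + 1): (!(acc < d - 7)) && (!(2*acc <= 3))
Before assert acc != v + 7: acc != v + 7 && (!(acc < d - 7)) && (!(2*acc <= 3))
Answer: WP = acc != v + 7 && (!(acc < d - 7)) && (!(2*acc <= 3))


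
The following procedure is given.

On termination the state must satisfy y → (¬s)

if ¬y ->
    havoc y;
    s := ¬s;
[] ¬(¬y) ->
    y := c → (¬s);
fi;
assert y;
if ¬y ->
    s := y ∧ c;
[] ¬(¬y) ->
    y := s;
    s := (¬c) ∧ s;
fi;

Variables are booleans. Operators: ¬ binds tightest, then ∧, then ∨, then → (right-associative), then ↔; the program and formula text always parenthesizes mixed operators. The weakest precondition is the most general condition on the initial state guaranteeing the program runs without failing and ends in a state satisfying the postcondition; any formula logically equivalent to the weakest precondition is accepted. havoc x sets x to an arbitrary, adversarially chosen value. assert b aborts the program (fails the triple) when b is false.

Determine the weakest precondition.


Working backward. After the program, y → (¬s) must hold.
Then branch requires y → (¬(y ∧ c)); else branch requires s → (¬((¬c) ∧ s)).
Before the if: ((¬y) → (y → (¬(y ∧ c)))) ∧ (y → (s → (¬((¬c) ∧ s))))
Before assert y: y ∧ ((¬y) → (y → (¬(y ∧ c)))) ∧ (y → (s → (¬((¬c) ∧ s))))
Then branch requires false; else branch requires (c → (¬s)) ∧ ((¬(c → (¬s))) → ((c → (¬s)) → (¬((c → (¬s)) ∧ c)))) ∧ ((c → (¬s)) → (s → (¬((¬c) ∧ s)))).
Before the if: y ∧ (y → ((c → (¬s)) ∧ ((¬(c → (¬s))) → ((c → (¬s)) → (¬((c → (¬s)) ∧ c)))) ∧ ((c → (¬s)) → (s → (¬((¬c) ∧ s))))))
Answer: WP = y ∧ (y → ((c → (¬s)) ∧ ((¬(c → (¬s))) → ((c → (¬s)) → (¬((c → (¬s)) ∧ c)))) ∧ ((c → (¬s)) → (s → (¬((¬c) ∧ s))))))


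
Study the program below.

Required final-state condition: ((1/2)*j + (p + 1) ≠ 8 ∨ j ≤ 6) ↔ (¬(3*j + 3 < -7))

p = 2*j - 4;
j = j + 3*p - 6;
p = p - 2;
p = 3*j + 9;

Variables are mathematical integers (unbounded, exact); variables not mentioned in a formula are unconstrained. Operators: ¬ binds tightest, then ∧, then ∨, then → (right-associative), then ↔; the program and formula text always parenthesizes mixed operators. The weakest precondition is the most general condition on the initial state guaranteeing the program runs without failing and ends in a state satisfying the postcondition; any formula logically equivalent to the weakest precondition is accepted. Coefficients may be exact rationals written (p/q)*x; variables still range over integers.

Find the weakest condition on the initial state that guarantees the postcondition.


Working backward. After the program, the postcondition ((1/2)*j + (p + 1) ≠ 8 ∨ j ≤ 6) ↔ (¬(3*j + 3 < -7)) must hold; in canonical form it is ((1/2)*j + p ≠ 7 ∨ j ≤ 6) ↔ (¬(3*j < -10)).
Before p := 3*j + 9: ((7/2)*j ≠ -2 ∨ j ≤ 6) ↔ (¬(3*j < -10))
Before p := p - 2: ((7/2)*j ≠ -2 ∨ j ≤ 6) ↔ (¬(3*j < -10))
Before j := j + 3*p - 6: ((7/2)*j + (21/2)*p ≠ 19 ∨ j + 3*p ≤ 12) ↔ (¬(3*j + 9*p < 8))
Before p := 2*j - 4: ((49/2)*j ≠ 61 ∨ 7*j ≤ 24) ↔ (¬(21*j < 44))
Answer: WP = ((49/2)*j ≠ 61 ∨ 7*j ≤ 24) ↔ (¬(21*j < 44))


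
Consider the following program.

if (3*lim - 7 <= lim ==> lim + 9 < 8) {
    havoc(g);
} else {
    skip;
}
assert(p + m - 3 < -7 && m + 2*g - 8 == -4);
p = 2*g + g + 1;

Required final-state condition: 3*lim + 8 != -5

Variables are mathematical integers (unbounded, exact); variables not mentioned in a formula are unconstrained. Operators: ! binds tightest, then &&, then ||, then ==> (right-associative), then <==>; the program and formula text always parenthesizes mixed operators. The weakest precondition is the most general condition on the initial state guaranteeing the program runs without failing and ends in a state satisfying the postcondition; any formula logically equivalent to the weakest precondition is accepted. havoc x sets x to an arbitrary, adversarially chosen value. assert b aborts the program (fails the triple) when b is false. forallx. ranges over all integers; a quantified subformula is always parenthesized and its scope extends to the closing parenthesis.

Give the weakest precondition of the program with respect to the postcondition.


Working backward. After the program, the postcondition 3*lim + 8 != -5 must hold; in canonical form it is 3*lim != -13.
Before p := 2*g + g + 1: 3*lim != -13
Before assert p + m - 3 < -7 && m + 2*g - 8 == -4: m + p < -4 && 2*g + m == 4 && 3*lim != -13
Then branch requires forall g_1. (m + p < -4 && 2*g_1 + m == 4 && 3*lim != -13); else branch requires m + p < -4 && 2*g + m == 4 && 3*lim != -13.
Before the if: ((2*lim <= 7 ==> lim < -1) ==> (forall g_1. (m + p < -4 && 2*g_1 + m == 4 && 3*lim != -13))) && ((!(2*lim <= 7 ==> lim < -1)) ==> (m + p < -4 && 2*g + m == 4 && 3*lim != -13))
Answer: WP = ((2*lim <= 7 ==> lim < -1) ==> (forall g_1. (m + p < -4 && 2*g_1 + m == 4 && 3*lim != -13))) && ((!(2*lim <= 7 ==> lim < -1)) ==> (m + p < -4 && 2*g + m == 4 && 3*lim != -13))


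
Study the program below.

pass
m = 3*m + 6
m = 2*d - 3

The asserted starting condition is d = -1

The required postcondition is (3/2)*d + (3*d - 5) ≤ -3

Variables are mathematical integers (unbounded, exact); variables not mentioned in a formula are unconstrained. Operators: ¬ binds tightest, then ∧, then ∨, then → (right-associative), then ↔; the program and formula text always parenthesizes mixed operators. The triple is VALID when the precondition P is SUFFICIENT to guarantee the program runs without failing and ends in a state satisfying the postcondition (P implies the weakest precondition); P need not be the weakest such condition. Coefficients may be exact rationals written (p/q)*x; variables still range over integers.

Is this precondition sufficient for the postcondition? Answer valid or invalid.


Working backward. After the program, the postcondition (3/2)*d + (3*d - 5) ≤ -3 must hold; in canonical form it is (9/2)*d ≤ 2.
Before m := 2*d - 3: (9/2)*d ≤ 2
Before m := 3*m + 6: (9/2)*d ≤ 2
Before skip: (9/2)*d ≤ 2
The weakest precondition is (9/2)*d ≤ 2.
Check whether d = -1 implies it.
Every state satisfying the precondition satisfies the weakest precondition: the implication holds.
Answer: valid


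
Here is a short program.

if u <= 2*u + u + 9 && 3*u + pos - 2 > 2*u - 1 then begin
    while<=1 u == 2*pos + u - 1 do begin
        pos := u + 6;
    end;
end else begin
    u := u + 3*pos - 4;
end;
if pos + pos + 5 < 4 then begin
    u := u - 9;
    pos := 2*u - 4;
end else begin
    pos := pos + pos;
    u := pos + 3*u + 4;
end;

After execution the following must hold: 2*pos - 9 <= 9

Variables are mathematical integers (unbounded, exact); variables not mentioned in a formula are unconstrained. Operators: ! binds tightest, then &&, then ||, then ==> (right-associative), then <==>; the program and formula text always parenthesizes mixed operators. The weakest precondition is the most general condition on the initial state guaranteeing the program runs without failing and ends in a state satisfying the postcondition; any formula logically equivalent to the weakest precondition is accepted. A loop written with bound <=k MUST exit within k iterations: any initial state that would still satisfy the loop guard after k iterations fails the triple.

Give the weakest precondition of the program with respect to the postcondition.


Working backward. After the program, the postcondition 2*pos - 9 <= 9 must hold; in canonical form it is 2*pos <= 18.
Then branch requires 4*u <= 62; else branch requires 4*pos <= 18.
Before the if: (2*pos < -1 ==> 4*u <= 62) && ((!(2*pos < -1)) ==> 4*pos <= 18)
Then branch requires (2*pos == 1 ==> ((!(2*u == -11)) && (2*u < -13 ==> 4*u <= 62) && ((!(2*u < -13)) ==> 4*u <= -6))) && ((!(2*pos == 1)) ==> ((2*pos < -1 ==> 4*u <= 62) && ((!(2*pos < -1)) ==> 4*pos <= 18))); else branch requires (2*pos < -1 ==> 12*pos + 4*u <= 78) && ((!(2*pos < -1)) ==> 4*pos <= 18).
Before the if: ((2*u >= -9 && pos + u > 1) ==> ((2*pos == 1 ==> ((!(2*u == -11)) && (2*u < -13 ==> 4*u <= 62) && ((!(2*u < -13)) ==> 4*u <= -6))) && ((!(2*pos == 1)) ==> ((2*pos < -1 ==> 4*u <= 62) && ((!(2*pos < -1)) ==> 4*pos <= 18))))) && ((!(2*u >= -9 && pos + u > 1)) ==> ((2*pos < -1 ==> 12*pos + 4*u <= 78) && ((!(2*pos < -1)) ==> 4*pos <= 18)))
Answer: WP = ((2*u >= -9 && pos + u > 1) ==> ((2*pos == 1 ==> ((!(2*u == -11)) && (2*u < -13 ==> 4*u <= 62) && ((!(2*u < -13)) ==> 4*u <= -6))) && ((!(2*pos == 1)) ==> ((2*pos < -1 ==> 4*u <= 62) && ((!(2*pos < -1)) ==> 4*pos <= 18))))) && ((!(2*u >= -9 && pos + u > 1)) ==> ((2*pos < -1 ==> 12*pos + 4*u <= 78) && ((!(2*pos < -1)) ==> 4*pos <= 18)))


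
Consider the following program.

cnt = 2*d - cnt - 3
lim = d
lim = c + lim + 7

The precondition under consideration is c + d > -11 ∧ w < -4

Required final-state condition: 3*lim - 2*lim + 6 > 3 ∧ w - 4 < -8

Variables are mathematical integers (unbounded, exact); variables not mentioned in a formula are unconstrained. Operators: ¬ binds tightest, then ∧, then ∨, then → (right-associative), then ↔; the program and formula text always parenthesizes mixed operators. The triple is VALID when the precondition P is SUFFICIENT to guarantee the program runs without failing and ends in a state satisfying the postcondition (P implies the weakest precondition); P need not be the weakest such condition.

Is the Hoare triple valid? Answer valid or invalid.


Working backward. After the program, the postcondition 3*lim - 2*lim + 6 > 3 ∧ w - 4 < -8 must hold; in canonical form it is lim > -3 ∧ w < -4.
Before lim := c + lim + 7: c + lim > -10 ∧ w < -4
Before lim := d: c + d > -10 ∧ w < -4
Before cnt := 2*d - cnt - 3: c + d > -10 ∧ w < -4
The weakest precondition is c + d > -10 ∧ w < -4.
Check whether c + d > -11 ∧ w < -4 implies it.
Countermodel: at the initial state c = -10, d = 0, w = -5, the precondition holds but the weakest precondition fails.
Answer: invalid


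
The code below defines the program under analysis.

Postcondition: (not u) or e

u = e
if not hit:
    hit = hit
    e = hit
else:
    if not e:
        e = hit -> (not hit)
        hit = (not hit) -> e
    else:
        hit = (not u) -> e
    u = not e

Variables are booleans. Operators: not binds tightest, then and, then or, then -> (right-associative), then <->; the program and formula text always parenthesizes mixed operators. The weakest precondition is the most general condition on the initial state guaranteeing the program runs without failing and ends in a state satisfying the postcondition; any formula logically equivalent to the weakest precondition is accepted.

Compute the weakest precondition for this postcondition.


Working backward. After the program, (not u) or e must hold.
Then branch requires (not u) or hit; else branch requires (not e) -> (hit -> (not hit)).
Before the if: ((not hit) -> ((not u) or hit)) and (hit -> ((not e) -> (hit -> (not hit))))
Before u := e: ((not hit) -> ((not e) or hit)) and (hit -> ((not e) -> (hit -> (not hit))))
Answer: WP = ((not hit) -> ((not e) or hit)) and (hit -> ((not e) -> (hit -> (not hit))))


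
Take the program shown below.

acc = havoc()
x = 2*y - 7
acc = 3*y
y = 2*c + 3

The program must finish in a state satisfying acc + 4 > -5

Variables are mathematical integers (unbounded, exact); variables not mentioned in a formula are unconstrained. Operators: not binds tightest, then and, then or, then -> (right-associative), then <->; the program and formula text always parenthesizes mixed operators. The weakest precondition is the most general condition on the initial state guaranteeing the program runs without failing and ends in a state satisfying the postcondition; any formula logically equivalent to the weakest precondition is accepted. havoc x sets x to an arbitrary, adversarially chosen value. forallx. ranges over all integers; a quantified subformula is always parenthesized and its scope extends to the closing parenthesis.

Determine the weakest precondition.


Working backward. After the program, the postcondition acc + 4 > -5 must hold; in canonical form it is acc > -9.
Before y := 2*c + 3: acc > -9
Before acc := 3*y: 3*y > -9
Before x := 2*y - 7: 3*y > -9
Before havoc acc: 3*y > -9
Answer: WP = 3*y > -9


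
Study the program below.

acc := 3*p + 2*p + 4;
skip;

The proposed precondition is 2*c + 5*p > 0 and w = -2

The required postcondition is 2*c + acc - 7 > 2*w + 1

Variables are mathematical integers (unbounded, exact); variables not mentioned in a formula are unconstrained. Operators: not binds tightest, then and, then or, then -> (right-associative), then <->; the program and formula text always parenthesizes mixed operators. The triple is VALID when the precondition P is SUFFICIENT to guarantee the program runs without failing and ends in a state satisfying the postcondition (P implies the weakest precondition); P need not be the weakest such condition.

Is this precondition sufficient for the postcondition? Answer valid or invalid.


Working backward. After the program, the postcondition 2*c + acc - 7 > 2*w + 1 must hold; in canonical form it is acc + 2*c > 2*w + 8.
Before skip: acc + 2*c > 2*w + 8
Before acc := 3*p + 2*p + 4: 2*c + 5*p > 2*w + 4
The weakest precondition is 2*c + 5*p > 2*w + 4.
Check whether 2*c + 5*p > 0 and w = -2 implies it.
Every state satisfying the precondition satisfies the weakest precondition: the implication holds.
Answer: valid


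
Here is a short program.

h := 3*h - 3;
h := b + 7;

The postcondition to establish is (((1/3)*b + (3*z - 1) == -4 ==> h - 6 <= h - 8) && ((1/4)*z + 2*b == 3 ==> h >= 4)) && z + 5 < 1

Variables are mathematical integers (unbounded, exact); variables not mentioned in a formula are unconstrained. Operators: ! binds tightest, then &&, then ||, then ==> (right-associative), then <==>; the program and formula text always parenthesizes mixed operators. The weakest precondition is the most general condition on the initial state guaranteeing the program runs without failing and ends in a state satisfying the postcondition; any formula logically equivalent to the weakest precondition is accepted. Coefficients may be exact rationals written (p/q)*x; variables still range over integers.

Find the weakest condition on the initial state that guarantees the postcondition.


Working backward. After the program, the postcondition (((1/3)*b + (3*z - 1) == -4 ==> h - 6 <= h - 8) && ((1/4)*z + 2*b == 3 ==> h >= 4)) && z + 5 < 1 must hold; in canonical form it is (!((1/3)*b + 3*z == -3)) && (2*b + (1/4)*z == 3 ==> h >= 4) && z < -4.
Before h := b + 7: (!((1/3)*b + 3*z == -3)) && (2*b + (1/4)*z == 3 ==> b >= -3) && z < -4
Before h := 3*h - 3: (!((1/3)*b + 3*z == -3)) && (2*b + (1/4)*z == 3 ==> b >= -3) && z < -4
Answer: WP = (!((1/3)*b + 3*z == -3)) && (2*b + (1/4)*z == 3 ==> b >= -3) && z < -4


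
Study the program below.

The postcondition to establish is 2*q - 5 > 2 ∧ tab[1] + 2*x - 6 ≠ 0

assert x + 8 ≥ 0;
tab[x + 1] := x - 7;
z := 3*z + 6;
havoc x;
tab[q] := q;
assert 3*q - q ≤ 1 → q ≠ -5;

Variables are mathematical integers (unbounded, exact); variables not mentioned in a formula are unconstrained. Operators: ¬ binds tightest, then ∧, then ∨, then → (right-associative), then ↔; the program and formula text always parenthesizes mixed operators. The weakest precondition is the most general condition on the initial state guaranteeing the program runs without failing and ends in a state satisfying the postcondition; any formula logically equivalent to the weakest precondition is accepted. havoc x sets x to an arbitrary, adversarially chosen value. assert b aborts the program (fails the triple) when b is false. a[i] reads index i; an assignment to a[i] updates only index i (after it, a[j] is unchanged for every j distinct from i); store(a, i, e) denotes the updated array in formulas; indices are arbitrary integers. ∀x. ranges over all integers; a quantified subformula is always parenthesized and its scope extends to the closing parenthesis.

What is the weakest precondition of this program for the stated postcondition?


Working backward. After the program, the postcondition 2*q - 5 > 2 ∧ tab[1] + 2*x - 6 ≠ 0 must hold; in canonical form it is 2*q > 7 ∧ tab[1] + 2*x ≠ 6.
Before assert 3*q - q ≤ 1 → q ≠ -5: (2*q ≤ 1 → q ≠ -5) ∧ 2*q > 7 ∧ tab[1] + 2*x ≠ 6
Before tab[q] := q: (2*q ≤ 1 → q ≠ -5) ∧ 2*q > 7 ∧ store(tab, q, q)[1] + 2*x ≠ 6
Before havoc x: ∀x_1. ((2*q ≤ 1 → q ≠ -5) ∧ 2*q > 7 ∧ store(tab, q, q)[1] + 2*x_1 ≠ 6)
Before z := 3*z + 6: ∀x_1. ((2*q ≤ 1 → q ≠ -5) ∧ 2*q > 7 ∧ store(tab, q, q)[1] + 2*x_1 ≠ 6)
Before tab[x + 1] := x - 7: ∀x_1. ((2*q ≤ 1 → q ≠ -5) ∧ 2*q > 7 ∧ store(store(tab, x + 1, x - 7), q, q)[1] + 2*x_1 ≠ 6)
Before assert x + 8 ≥ 0: x ≥ -8 ∧ (∀x_1. ((2*q ≤ 1 → q ≠ -5) ∧ 2*q > 7 ∧ store(store(tab, x + 1, x - 7), q, q)[1] + 2*x_1 ≠ 6))
Answer: WP = x ≥ -8 ∧ (∀x_1. ((2*q ≤ 1 → q ≠ -5) ∧ 2*q > 7 ∧ store(store(tab, x + 1, x - 7), q, q)[1] + 2*x_1 ≠ 6))


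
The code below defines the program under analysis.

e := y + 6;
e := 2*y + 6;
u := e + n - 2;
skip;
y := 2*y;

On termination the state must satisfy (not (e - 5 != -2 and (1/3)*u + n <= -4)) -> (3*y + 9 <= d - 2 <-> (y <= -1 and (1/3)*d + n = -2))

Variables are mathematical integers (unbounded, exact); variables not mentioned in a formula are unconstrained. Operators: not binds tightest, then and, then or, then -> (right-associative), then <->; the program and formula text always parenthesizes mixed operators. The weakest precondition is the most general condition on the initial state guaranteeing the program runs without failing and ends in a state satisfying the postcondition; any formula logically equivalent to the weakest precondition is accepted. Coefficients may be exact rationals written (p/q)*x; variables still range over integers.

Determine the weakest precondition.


Working backward. After the program, the postcondition (not (e - 5 != -2 and (1/3)*u + n <= -4)) -> (3*y + 9 <= d - 2 <-> (y <= -1 and (1/3)*d + n = -2)) must hold; in canonical form it is (not (e != 3 and n + (1/3)*u <= -4)) -> (3*y <= d - 11 <-> (y <= -1 and (1/3)*d + n = -2)).
Before y := 2*y: (not (e != 3 and n + (1/3)*u <= -4)) -> (6*y <= d - 11 <-> (2*y <= -1 and (1/3)*d + n = -2))
Before skip: (not (e != 3 and n + (1/3)*u <= -4)) -> (6*y <= d - 11 <-> (2*y <= -1 and (1/3)*d + n = -2))
Before u := e + n - 2: (not (e != 3 and (1/3)*e + (4/3)*n <= -10/3)) -> (6*y <= d - 11 <-> (2*y <= -1 and (1/3)*d + n = -2))
Before e := 2*y + 6: (not (2*y != -3 and (4/3)*n + (2/3)*y <= -16/3)) -> (6*y <= d - 11 <-> (2*y <= -1 and (1/3)*d + n = -2))
Before e := y + 6: (not (2*y != -3 and (4/3)*n + (2/3)*y <= -16/3)) -> (6*y <= d - 11 <-> (2*y <= -1 and (1/3)*d + n = -2))
Answer: WP = (not (2*y != -3 and (4/3)*n + (2/3)*y <= -16/3)) -> (6*y <= d - 11 <-> (2*y <= -1 and (1/3)*d + n = -2))


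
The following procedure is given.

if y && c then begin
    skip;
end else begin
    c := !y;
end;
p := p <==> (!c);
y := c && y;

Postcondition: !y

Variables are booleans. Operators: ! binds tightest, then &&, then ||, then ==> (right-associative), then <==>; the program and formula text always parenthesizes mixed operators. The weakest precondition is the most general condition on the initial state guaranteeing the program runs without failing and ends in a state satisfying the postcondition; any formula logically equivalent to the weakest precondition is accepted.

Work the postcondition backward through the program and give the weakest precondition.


Working backward. After the program, !y must hold.
Before y := c && y: !(c && y)
Before p := p <==> (!c): !(c && y)
Then branch requires !(c && y); else branch requires true.
Before the if: (y && c) ==> (!(c && y))
Answer: WP = (y && c) ==> (!(c && y))


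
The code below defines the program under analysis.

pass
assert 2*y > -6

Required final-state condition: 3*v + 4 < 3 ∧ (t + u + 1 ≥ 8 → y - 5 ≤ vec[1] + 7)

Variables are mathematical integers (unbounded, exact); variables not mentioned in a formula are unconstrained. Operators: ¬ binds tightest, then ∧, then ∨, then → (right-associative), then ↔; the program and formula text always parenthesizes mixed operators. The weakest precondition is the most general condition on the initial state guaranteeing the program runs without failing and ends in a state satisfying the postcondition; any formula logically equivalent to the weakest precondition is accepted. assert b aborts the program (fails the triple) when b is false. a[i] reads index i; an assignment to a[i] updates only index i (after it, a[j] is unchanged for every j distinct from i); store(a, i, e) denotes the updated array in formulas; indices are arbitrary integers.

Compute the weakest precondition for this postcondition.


Working backward. After the program, the postcondition 3*v + 4 < 3 ∧ (t + u + 1 ≥ 8 → y - 5 ≤ vec[1] + 7) must hold; in canonical form it is 3*v < -1 ∧ (t + u ≥ 7 → y ≤ vec[1] + 12).
Before assert 2*y > -6: 2*y > -6 ∧ 3*v < -1 ∧ (t + u ≥ 7 → y ≤ vec[1] + 12)
Before skip: 2*y > -6 ∧ 3*v < -1 ∧ (t + u ≥ 7 → y ≤ vec[1] + 12)
Answer: WP = 2*y > -6 ∧ 3*v < -1 ∧ (t + u ≥ 7 → y ≤ vec[1] + 12)


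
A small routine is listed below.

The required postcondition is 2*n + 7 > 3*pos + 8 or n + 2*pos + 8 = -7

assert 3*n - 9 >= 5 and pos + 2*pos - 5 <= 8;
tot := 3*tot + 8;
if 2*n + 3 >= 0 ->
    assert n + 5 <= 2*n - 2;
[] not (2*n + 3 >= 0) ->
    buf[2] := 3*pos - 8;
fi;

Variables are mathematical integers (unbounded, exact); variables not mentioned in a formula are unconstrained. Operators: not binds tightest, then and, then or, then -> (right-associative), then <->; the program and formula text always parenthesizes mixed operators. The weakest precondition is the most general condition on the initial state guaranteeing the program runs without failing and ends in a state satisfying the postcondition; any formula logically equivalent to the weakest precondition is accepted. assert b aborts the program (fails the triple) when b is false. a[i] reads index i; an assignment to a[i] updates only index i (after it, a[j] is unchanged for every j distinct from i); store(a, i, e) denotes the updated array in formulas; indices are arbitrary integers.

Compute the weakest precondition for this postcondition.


Working backward. After the program, the postcondition 2*n + 7 > 3*pos + 8 or n + 2*pos + 8 = -7 must hold; in canonical form it is 2*n > 3*pos + 1 or n + 2*pos = -15.
Then branch requires n >= 7 and (2*n > 3*pos + 1 or n + 2*pos = -15); else branch requires 2*n > 3*pos + 1 or n + 2*pos = -15.
Before the if: (2*n >= -3 -> (n >= 7 and (2*n > 3*pos + 1 or n + 2*pos = -15))) and ((not (2*n >= -3)) -> (2*n > 3*pos + 1 or n + 2*pos = -15))
Before tot := 3*tot + 8: (2*n >= -3 -> (n >= 7 and (2*n > 3*pos + 1 or n + 2*pos = -15))) and ((not (2*n >= -3)) -> (2*n > 3*pos + 1 or n + 2*pos = -15))
Before assert 3*n - 9 >= 5 and pos + 2*pos - 5 <= 8: 3*n >= 14 and 3*pos <= 13 and (2*n >= -3 -> (n >= 7 and (2*n > 3*pos + 1 or n + 2*pos = -15))) and ((not (2*n >= -3)) -> (2*n > 3*pos + 1 or n + 2*pos = -15))
Answer: WP = 3*n >= 14 and 3*pos <= 13 and (2*n >= -3 -> (n >= 7 and (2*n > 3*pos + 1 or n + 2*pos = -15))) and ((not (2*n >= -3)) -> (2*n > 3*pos + 1 or n + 2*pos = -15))


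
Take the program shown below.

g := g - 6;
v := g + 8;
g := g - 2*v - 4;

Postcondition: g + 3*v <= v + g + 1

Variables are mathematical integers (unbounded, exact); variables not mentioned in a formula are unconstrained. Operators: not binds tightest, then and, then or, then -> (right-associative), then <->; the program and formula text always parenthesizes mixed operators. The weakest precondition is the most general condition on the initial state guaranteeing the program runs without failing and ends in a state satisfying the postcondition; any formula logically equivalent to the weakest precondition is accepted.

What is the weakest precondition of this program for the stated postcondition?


Working backward. After the program, the postcondition g + 3*v <= v + g + 1 must hold; in canonical form it is 2*v <= 1.
Before g := g - 2*v - 4: 2*v <= 1
Before v := g + 8: 2*g <= -15
Before g := g - 6: 2*g <= -3
Answer: WP = 2*g <= -3


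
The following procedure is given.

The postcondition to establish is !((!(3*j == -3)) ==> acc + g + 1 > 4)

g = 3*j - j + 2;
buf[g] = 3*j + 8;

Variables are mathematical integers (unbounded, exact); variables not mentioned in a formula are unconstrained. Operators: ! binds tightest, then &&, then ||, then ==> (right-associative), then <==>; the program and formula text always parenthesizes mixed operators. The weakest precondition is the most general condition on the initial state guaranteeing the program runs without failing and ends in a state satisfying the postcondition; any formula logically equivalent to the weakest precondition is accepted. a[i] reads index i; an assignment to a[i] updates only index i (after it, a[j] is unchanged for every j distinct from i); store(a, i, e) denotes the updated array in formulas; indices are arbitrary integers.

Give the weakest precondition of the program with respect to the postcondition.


Working backward. After the program, the postcondition !((!(3*j == -3)) ==> acc + g + 1 > 4) must hold; in canonical form it is !((!(3*j == -3)) ==> acc + g > 3).
Before buf[g] := 3*j + 8: !((!(3*j == -3)) ==> acc + g > 3)
Before g := 3*j - j + 2: !((!(3*j == -3)) ==> acc + 2*j > 1)
Answer: WP = !((!(3*j == -3)) ==> acc + 2*j > 1)


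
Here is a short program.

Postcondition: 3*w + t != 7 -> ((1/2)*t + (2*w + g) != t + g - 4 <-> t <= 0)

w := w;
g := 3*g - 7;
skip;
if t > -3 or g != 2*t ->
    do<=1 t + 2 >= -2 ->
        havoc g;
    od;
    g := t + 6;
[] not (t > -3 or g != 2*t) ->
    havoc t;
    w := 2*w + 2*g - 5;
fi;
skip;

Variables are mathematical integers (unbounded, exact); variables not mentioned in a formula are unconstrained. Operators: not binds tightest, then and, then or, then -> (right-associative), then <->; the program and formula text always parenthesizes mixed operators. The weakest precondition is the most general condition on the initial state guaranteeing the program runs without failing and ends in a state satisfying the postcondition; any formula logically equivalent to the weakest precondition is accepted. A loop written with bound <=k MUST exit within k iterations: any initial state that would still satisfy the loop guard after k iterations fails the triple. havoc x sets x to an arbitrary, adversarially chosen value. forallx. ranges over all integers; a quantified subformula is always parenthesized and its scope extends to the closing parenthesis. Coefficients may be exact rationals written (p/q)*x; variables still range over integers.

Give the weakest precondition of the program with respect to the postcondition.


Working backward. After the program, the postcondition 3*w + t != 7 -> ((1/2)*t + (2*w + g) != t + g - 4 <-> t <= 0) must hold; in canonical form it is t + 3*w != 7 -> (2*w != (1/2)*t - 4 <-> t <= 0).
Before skip: t + 3*w != 7 -> (2*w != (1/2)*t - 4 <-> t <= 0)
Then branch requires (t >= -4 -> ((not (t >= -4)) and (t + 3*w != 7 -> (2*w != (1/2)*t - 4 <-> t <= 0)))) and ((not (t >= -4)) -> (t + 3*w != 7 -> (2*w != (1/2)*t - 4 <-> t <= 0))); else branch requires forall t_1. (6*g + t_1 + 6*w != 22 -> (4*g + 4*w != (1/2)*t_1 + 6 <-> t_1 <= 0)).
Before the if: ((t > -3 or g != 2*t) -> ((t >= -4 -> ((not (t >= -4)) and (t + 3*w != 7 -> (2*w != (1/2)*t - 4 <-> t <= 0)))) and ((not (t >= -4)) -> (t + 3*w != 7 -> (2*w != (1/2)*t - 4 <-> t <= 0))))) and ((not (t > -3 or g != 2*t)) -> (forall t_1. (6*g + t_1 + 6*w != 22 -> (4*g + 4*w != (1/2)*t_1 + 6 <-> t_1 <= 0))))
Before skip: ((t > -3 or g != 2*t) -> ((t >= -4 -> ((not (t >= -4)) and (t + 3*w != 7 -> (2*w != (1/2)*t - 4 <-> t <= 0)))) and ((not (t >= -4)) -> (t + 3*w != 7 -> (2*w != (1/2)*t - 4 <-> t <= 0))))) and ((not (t > -3 or g != 2*t)) -> (forall t_1. (6*g + t_1 + 6*w != 22 -> (4*g + 4*w != (1/2)*t_1 + 6 <-> t_1 <= 0))))
Before g := 3*g - 7: ((t > -3 or 3*g != 2*t + 7) -> ((t >= -4 -> ((not (t >= -4)) and (t + 3*w != 7 -> (2*w != (1/2)*t - 4 <-> t <= 0)))) and ((not (t >= -4)) -> (t + 3*w != 7 -> (2*w != (1/2)*t - 4 <-> t <= 0))))) and ((not (t > -3 or 3*g != 2*t + 7)) -> (forall t_1. (18*g + t_1 + 6*w != 64 -> (12*g + 4*w != (1/2)*t_1 + 34 <-> t_1 <= 0))))
Before w := w: ((t > -3 or 3*g != 2*t + 7) -> ((t >= -4 -> ((not (t >= -4)) and (t + 3*w != 7 -> (2*w != (1/2)*t - 4 <-> t <= 0)))) and ((not (t >= -4)) -> (t + 3*w != 7 -> (2*w != (1/2)*t - 4 <-> t <= 0))))) and ((not (t > -3 or 3*g != 2*t + 7)) -> (forall t_1. (18*g + t_1 + 6*w != 64 -> (12*g + 4*w != (1/2)*t_1 + 34 <-> t_1 <= 0))))
Answer: WP = ((t > -3 or 3*g != 2*t + 7) -> ((t >= -4 -> ((not (t >= -4)) and (t + 3*w != 7 -> (2*w != (1/2)*t - 4 <-> t <= 0)))) and ((not (t >= -4)) -> (t + 3*w != 7 -> (2*w != (1/2)*t - 4 <-> t <= 0))))) and ((not (t > -3 or 3*g != 2*t + 7)) -> (forall t_1. (18*g + t_1 + 6*w != 64 -> (12*g + 4*w != (1/2)*t_1 + 34 <-> t_1 <= 0))))


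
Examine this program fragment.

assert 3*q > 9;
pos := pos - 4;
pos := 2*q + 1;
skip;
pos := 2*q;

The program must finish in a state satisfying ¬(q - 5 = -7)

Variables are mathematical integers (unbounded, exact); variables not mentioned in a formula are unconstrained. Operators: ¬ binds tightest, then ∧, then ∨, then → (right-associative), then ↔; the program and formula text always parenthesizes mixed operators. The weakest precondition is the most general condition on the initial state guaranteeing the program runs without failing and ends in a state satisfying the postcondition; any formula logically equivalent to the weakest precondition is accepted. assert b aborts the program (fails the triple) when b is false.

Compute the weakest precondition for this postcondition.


Working backward. After the program, the postcondition ¬(q - 5 = -7) must hold; in canonical form it is ¬(q = -2).
Before pos := 2*q: ¬(q = -2)
Before skip: ¬(q = -2)
Before pos := 2*q + 1: ¬(q = -2)
Before pos := pos - 4: ¬(q = -2)
Before assert 3*q > 9: 3*q > 9 ∧ (¬(q = -2))
Answer: WP = 3*q > 9 ∧ (¬(q = -2))


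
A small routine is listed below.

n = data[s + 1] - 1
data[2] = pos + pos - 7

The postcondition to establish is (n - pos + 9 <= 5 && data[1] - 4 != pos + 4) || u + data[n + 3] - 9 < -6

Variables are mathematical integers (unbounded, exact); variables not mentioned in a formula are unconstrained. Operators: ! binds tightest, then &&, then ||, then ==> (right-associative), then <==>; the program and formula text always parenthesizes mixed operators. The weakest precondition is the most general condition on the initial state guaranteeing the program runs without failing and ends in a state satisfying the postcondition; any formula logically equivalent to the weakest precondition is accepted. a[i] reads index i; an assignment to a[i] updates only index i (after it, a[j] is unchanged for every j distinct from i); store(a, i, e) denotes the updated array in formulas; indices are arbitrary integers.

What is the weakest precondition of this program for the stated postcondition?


Working backward. After the program, the postcondition (n - pos + 9 <= 5 && data[1] - 4 != pos + 4) || u + data[n + 3] - 9 < -6 must hold; in canonical form it is (n <= pos - 4 && data[1] != pos + 8) || data[n + 3] + u < 3.
Before data[2] := pos + pos - 7: (n <= pos - 4 && data[1] != pos + 8) || store(data, 2, 2*pos - 7)[n + 3] + u < 3
Before n := data[s + 1] - 1: (data[s + 1] <= pos - 3 && data[1] != pos + 8) || store(data, 2, 2*pos - 7)[data[s + 1] + 2] + u < 3
Answer: WP = (data[s + 1] <= pos - 3 && data[1] != pos + 8) || store(data, 2, 2*pos - 7)[data[s + 1] + 2] + u < 3


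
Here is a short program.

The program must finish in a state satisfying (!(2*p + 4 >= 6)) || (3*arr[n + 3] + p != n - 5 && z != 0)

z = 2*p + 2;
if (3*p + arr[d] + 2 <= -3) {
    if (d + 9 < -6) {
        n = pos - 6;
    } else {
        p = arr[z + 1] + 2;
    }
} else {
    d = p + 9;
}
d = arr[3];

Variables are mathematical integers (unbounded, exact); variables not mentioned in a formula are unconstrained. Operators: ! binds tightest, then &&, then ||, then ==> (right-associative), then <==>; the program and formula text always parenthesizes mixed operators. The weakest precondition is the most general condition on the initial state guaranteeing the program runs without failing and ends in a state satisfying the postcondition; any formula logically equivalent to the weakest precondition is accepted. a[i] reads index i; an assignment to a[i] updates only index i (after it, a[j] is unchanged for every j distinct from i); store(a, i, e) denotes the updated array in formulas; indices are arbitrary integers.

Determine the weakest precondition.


Working backward. After the program, the postcondition (!(2*p + 4 >= 6)) || (3*arr[n + 3] + p != n - 5 && z != 0) must hold; in canonical form it is (!(2*p >= 2)) || (3*arr[n + 3] + p != n - 5 && z != 0).
Before d := arr[3]: (!(2*p >= 2)) || (3*arr[n + 3] + p != n - 5 && z != 0)
Then branch requires (d < -15 ==> ((!(2*p >= 2)) || (3*arr[pos - 3] + p != pos - 11 && z != 0))) && ((!(d < -15)) ==> ((!(2*arr[z + 1] >= -2)) || (3*arr[n + 3] + arr[z + 1] != n - 7 && z != 0))); else branch requires (!(2*p >= 2)) || (3*arr[n + 3] + p != n - 5 && z != 0).
Before the if: (arr[d] + 3*p <= -5 ==> ((d < -15 ==> ((!(2*p >= 2)) || (3*arr[pos - 3] + p != pos - 11 && z != 0))) && ((!(d < -15)) ==> ((!(2*arr[z + 1] >= -2)) || (3*arr[n + 3] + arr[z + 1] != n - 7 && z != 0))))) && ((!(arr[d] + 3*p <= -5)) ==> ((!(2*p >= 2)) || (3*arr[n + 3] + p != n - 5 && z != 0)))
Before z := 2*p + 2: (arr[d] + 3*p <= -5 ==> ((d < -15 ==> ((!(2*p >= 2)) || (3*arr[pos - 3] + p != pos - 11 && 2*p != -2))) && ((!(d < -15)) ==> ((!(2*arr[2*p + 3] >= -2)) || (arr[2*p + 3] + 3*arr[n + 3] != n - 7 && 2*p != -2))))) && ((!(arr[d] + 3*p <= -5)) ==> ((!(2*p >= 2)) || (3*arr[n + 3] + p != n - 5 && 2*p != -2)))
Answer: WP = (arr[d] + 3*p <= -5 ==> ((d < -15 ==> ((!(2*p >= 2)) || (3*arr[pos - 3] + p != pos - 11 && 2*p != -2))) && ((!(d < -15)) ==> ((!(2*arr[2*p + 3] >= -2)) || (arr[2*p + 3] + 3*arr[n + 3] != n - 7 && 2*p != -2))))) && ((!(arr[d] + 3*p <= -5)) ==> ((!(2*p >= 2)) || (3*arr[n + 3] + p != n - 5 && 2*p != -2)))


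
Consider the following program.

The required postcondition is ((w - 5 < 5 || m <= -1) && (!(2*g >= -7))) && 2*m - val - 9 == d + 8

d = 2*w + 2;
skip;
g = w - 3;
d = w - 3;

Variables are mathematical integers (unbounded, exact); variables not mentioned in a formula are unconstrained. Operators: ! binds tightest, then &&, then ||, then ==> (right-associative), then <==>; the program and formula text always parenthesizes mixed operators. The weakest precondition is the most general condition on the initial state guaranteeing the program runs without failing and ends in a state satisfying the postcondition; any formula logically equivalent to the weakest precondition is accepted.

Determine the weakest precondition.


Working backward. After the program, the postcondition ((w - 5 < 5 || m <= -1) && (!(2*g >= -7))) && 2*m - val - 9 == d + 8 must hold; in canonical form it is (w < 10 || m <= -1) && (!(2*g >= -7)) && 2*m == d + val + 17.
Before d := w - 3: (w < 10 || m <= -1) && (!(2*g >= -7)) && 2*m == val + w + 14
Before g := w - 3: (w < 10 || m <= -1) && (!(2*w >= -1)) && 2*m == val + w + 14
Before skip: (w < 10 || m <= -1) && (!(2*w >= -1)) && 2*m == val + w + 14
Before d := 2*w + 2: (w < 10 || m <= -1) && (!(2*w >= -1)) && 2*m == val + w + 14
Answer: WP = (w < 10 || m <= -1) && (!(2*w >= -1)) && 2*m == val + w + 14
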